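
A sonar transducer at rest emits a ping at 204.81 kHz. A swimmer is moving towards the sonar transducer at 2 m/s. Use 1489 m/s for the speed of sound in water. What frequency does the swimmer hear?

Moving observer, stationary source: f' = f · (v + v_o)/v.
f' = 204.81 × (1489 + 2)/1489 = 204.81 × 1491/1489 ≈ 205.1 kHz.

205.1 kHz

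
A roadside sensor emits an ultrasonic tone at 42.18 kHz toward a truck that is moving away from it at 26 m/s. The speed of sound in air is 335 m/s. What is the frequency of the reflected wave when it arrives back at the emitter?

The truck first receives the wave as a moving observer: f₁ = f₀ · (v − u)/v = 42.18 × (335 − 26)/335 ≈ 38.9 kHz.
On reflection it acts as a source moving away from the stationary detector: f₂ = f₁ · v/(v + u) = 38.9 × 335/361 ≈ 36.1 kHz.
Equivalently f₂ = f₀ · (v − u)/(v + u).

36.1 kHz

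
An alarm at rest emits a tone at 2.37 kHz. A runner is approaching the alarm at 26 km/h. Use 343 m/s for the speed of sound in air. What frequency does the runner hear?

2.42 kHz

26 km/h = 7.222 m/s.
Only the observer moves, toward the source, so f' = f · (v + v_o)/v.
f' = 2.37 × (343 + 7.222)/343 = 2.37 × 350.22/343 ≈ 2.42 kHz.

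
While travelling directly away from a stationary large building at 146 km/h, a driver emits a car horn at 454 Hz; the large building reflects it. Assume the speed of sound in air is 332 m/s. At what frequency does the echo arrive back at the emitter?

146 km/h = 40.56 m/s.
The large building receives the sound from a moving source: f₁ = f₀ · v/(v + v_e) = 454 × 332/372.56 ≈ 405 Hz.
On the return leg the driver is a moving observer: f₂ = f₁ · (v − v_e)/v = 405 × 291.44/332 ≈ 355 Hz.
Equivalently f₂ = f₀ · (v − v_e)/(v + v_e).

355 Hz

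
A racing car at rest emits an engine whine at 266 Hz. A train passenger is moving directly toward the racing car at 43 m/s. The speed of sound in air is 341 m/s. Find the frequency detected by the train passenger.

300 Hz

Only the observer moves, toward the source, so f' = f · (v + v_o)/v.
f' = 266 × (341 + 43)/341 = 266 × 384/341 ≈ 300 Hz.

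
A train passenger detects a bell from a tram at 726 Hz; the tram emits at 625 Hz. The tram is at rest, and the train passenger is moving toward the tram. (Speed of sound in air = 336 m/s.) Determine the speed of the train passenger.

54 m/s

f' = f · (v + v_o)/v ⇒ v_o = v · |f'/f − 1|.
v_o = 336 × |726/625 − 1| = 336 × 0.1616 ≈ 54 m/s.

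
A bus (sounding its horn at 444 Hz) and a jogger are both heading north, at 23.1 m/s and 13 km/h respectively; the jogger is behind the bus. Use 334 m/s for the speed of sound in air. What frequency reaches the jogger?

420 Hz

13 km/h = 3.611 m/s.
The jogger is behind, so the bus is moving away from it while the jogger is moving toward the bus.
General Doppler shift: f' = f · (v + v_o)/(v + v_s).
f' = 444 × (334 + 3.611)/(334 + 23.1) = 444 × 337.61/357.1 ≈ 420 Hz.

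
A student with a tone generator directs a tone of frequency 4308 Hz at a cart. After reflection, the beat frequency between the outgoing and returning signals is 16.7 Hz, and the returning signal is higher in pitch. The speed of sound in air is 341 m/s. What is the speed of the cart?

0.66 m/s

Double Doppler shift off a moving reflector: f₂ = f₀ · (v + u)/(v − u) (u > 0 toward emitter).
Returning signal is higher, so f₂ = f₀ + Δf = 4308 + 16.7 = 4324.7 Hz.
Rearranging, u = v · (f₂ − f₀)/(f₂ + f₀) = 341 × 16.7/8632.7 ≈ 0.66 m/s.
So the cart is moving at 0.66 m/s toward the emitter.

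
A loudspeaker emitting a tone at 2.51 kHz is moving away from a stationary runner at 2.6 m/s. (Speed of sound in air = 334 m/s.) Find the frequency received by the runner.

2.49 kHz

With the source moving away from a stationary observer, f' = f · v/(v + v_s).
f' = 2.51 × 334/(334 + 2.6) = 2.51 × 334/336.6 ≈ 2.49 kHz.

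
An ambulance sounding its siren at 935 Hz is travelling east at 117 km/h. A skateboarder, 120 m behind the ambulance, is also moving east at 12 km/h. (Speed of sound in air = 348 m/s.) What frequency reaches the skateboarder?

863 Hz

117 km/h = 32.5 m/s; 12 km/h = 3.333 m/s.
The skateboarder is behind, so the ambulance is moving away from it while the skateboarder is moving toward the ambulance.
General Doppler shift: f' = f · (v + v_o)/(v + v_s).
f' = 935 × (348 + 3.333)/(348 + 32.5) = 935 × 351.33/380.5 ≈ 863 Hz.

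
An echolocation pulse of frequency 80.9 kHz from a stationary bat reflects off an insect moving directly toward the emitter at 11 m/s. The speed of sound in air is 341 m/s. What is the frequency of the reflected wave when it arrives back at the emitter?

86.3 kHz

At the insect (a moving observer), f₁ = f₀ · (v + u)/v = 80.9 × 352/341 ≈ 83.5 kHz.
The reflection then acts as a moving source: f₂ = f₁ · v/(v − u) ≈ 86.3 kHz.
Equivalently f₂ = f₀ · (v + u)/(v − u).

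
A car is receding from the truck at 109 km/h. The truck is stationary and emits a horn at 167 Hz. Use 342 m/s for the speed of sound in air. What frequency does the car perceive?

109 km/h = 30.28 m/s.
Only the observer moves, away from the source, so f' = f · (v − v_o)/v.
f' = 167 × (342 − 30.28)/342 = 167 × 311.72/342 ≈ 152 Hz.

152 Hz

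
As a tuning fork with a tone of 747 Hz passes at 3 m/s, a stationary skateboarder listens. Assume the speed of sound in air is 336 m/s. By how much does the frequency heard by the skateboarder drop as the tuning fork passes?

13.3 Hz

Approaching: f₁ = f · v/(v − v_s) = 747 × 336/333 ≈ 753.7 Hz.
Receding: f₂ = f · v/(v + v_s) = 747 × 336/339 ≈ 740.4 Hz.
Drop: f₁ − f₂ = 2f·v·v_s/(v² − v_s²) = 2 × 747 × 336 × 3/(336² − 3²) ≈ 13.3 Hz.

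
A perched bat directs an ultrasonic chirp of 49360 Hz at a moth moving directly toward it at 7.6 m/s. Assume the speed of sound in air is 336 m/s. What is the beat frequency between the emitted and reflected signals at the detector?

2285 Hz

At the moth (a moving observer), f₁ = f₀ · (v + u)/v = 49360 × 343.6/336 ≈ 50476 Hz.
On reflection it acts as a source moving toward the stationary detector: f₂ = f₁ · v/(v − u) = 50476 × 336/328.4 ≈ 51645 Hz.
Equivalently f₂ = f₀ · (v + u)/(v − u).
Beat frequency: |f₂ − f₀| = 2u·f₀/(v − u) = 2 × 7.6 × 49360/328.4 ≈ 2285 Hz.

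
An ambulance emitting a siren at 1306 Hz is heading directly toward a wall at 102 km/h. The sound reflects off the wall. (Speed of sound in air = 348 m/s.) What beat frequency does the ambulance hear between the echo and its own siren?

102 km/h = 28.33 m/s.
The wall receives the sound from a moving source: f₁ = f₀ · v/(v − v_e) = 1306 × 348/319.67 ≈ 1422 Hz.
On the return leg the ambulance is a moving observer: f₂ = f₁ · (v + v_e)/v = 1422 × 376.33/348 ≈ 1538 Hz.
Beat against the emitted tone: |f₂ − f₀| = 2v_e·f₀/(v − v_e) = 2 × 28.33 × 1306/319.67 ≈ 232 Hz.

232 Hz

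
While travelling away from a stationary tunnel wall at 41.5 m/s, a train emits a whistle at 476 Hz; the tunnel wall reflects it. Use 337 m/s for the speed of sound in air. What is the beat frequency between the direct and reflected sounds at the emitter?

The tunnel wall receives the sound from a moving source: f₁ = f₀ · v/(v + v_e) = 476 × 337/378.5 ≈ 423.8 Hz.
On the return leg the train is a moving observer: f₂ = f₁ · (v − v_e)/v = 423.8 × 295.5/337 ≈ 371.6 Hz.
Beat against the emitted tone: |f₂ − f₀| = 2v_e·f₀/(v + v_e) = 2 × 41.5 × 476/378.5 ≈ 104 Hz.

104 Hz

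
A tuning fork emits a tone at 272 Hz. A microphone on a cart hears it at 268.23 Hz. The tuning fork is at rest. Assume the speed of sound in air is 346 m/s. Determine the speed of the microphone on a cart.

f' < f, so the microphone on a cart is receding.
f' = f · (v − v_o)/v ⇒ v_o = v · |f'/f − 1|.
v_o = 346 × |268.23/272 − 1| = 346 × 0.01386 ≈ 4.8 m/s.

4.8 m/s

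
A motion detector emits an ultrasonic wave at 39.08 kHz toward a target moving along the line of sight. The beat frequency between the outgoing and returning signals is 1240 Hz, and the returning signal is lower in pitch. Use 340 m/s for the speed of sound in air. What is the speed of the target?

Double Doppler shift off a moving reflector: f₂ = f₀ · (v + u)/(v − u) (u > 0 toward emitter).
Returning signal is lower, so f₂ = f₀ − Δf = 39080 − 1240 = 37840 Hz.
Rearranging, u = v · (f₂ − f₀)/(f₂ + f₀) = 340 × -1240/76920 ≈ -5.5 m/s.
So the target is moving at 5.5 m/s away from the emitter.

5.5 m/s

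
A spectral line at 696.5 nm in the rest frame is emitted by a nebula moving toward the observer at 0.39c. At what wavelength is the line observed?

Relativistic Doppler for wavelength: λ' = λ₀ · √((1 − β)/(1 + β)).
λ' = 696.5 × √(0.6100/1.3900) = 696.5 × 0.66246 ≈ 461.4 nm.

461.4 nm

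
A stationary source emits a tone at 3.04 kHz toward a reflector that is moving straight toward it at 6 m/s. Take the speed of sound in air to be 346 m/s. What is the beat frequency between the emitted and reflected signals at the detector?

107 Hz

The reflector first receives the wave as a moving observer: f₁ = f₀ · (v + u)/v = 3.04 × (346 + 6)/346 ≈ 3.0927 kHz.
On reflection it acts as a source moving toward the stationary detector: f₂ = f₁ · v/(v − u) = 3.0927 × 346/340 ≈ 3.1473 kHz.
Beat frequency (with f₀ = 3040 Hz): |f₂ − f₀| = 2u·f₀/(v − u) = 2 × 6 × 3040/340 ≈ 107 Hz.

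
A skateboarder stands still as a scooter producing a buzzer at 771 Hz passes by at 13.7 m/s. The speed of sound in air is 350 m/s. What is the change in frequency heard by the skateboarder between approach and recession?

Approaching: f₁ = f · v/(v − v_s) = 771 × 350/336.3 ≈ 802.4 Hz.
Receding: f₂ = f · v/(v + v_s) = 771 × 350/363.7 ≈ 742.0 Hz.
Drop: f₁ − f₂ = 2f·v·v_s/(v² − v_s²) = 2 × 771 × 350 × 13.7/(350² − 13.7²) ≈ 60.5 Hz.

60.5 Hz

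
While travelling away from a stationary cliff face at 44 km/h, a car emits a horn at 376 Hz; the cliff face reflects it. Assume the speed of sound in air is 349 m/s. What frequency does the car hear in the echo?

351 Hz

44 km/h = 12.22 m/s.
The cliff face receives the sound from a moving source: f₁ = f₀ · v/(v + v_e) = 376 × 349/361.22 ≈ 363 Hz.
On the return leg the car is a moving observer: f₂ = f₁ · (v − v_e)/v = 363 × 336.78/349 ≈ 351 Hz.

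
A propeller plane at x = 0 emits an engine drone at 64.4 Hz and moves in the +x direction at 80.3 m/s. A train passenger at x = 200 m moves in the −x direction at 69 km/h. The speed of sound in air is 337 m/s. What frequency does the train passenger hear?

89 Hz

69 km/h = 19.17 m/s.
The observer lies on the +x side, so the source is heading toward the observer and the observer is heading toward the source.
General Doppler shift: f' = f · (v + v_o)/(v − v_s).
f' = 64.4 × (337 + 19.17)/(337 − 80.3) = 64.4 × 356.17/256.7 ≈ 89 Hz.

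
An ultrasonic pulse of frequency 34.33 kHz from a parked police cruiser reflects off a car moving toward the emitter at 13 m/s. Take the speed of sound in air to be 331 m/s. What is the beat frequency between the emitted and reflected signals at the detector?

2807 Hz

At the car (a moving observer), f₁ = f₀ · (v + u)/v = 34.33 × 344/331 ≈ 35.68 kHz.
The reflection then acts as a moving source: f₂ = f₁ · v/(v − u) ≈ 37.14 kHz.
Equivalently f₂ = f₀ · (v + u)/(v − u).
Beat frequency (with f₀ = 34330 Hz): |f₂ − f₀| = 2u·f₀/(v − u) = 2 × 13 × 34330/318 ≈ 2807 Hz.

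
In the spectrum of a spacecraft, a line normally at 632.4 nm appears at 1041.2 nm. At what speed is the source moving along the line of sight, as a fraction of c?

λ'/λ₀ = 1.6464 > 1 (redshift), so the source is receding.
λ'/λ₀ = √((1 + β)/(1 − β)) for a receding source ⇒ β = (r² − 1)/(r² + 1) with r = λ'/λ₀.
β = (2.7107 − 1)/(2.7107 + 1) ≈ 0.461.

0.461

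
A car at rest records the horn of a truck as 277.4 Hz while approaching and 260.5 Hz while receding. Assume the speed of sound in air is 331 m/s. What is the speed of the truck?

10.4 m/s

f₁/f₂ = (v + v_s)/(v − v_s), so v_s = v · (f₁ − f₂)/(f₁ + f₂).
v_s = 331 × (277.4 − 260.5)/(277.4 + 260.5) = 331 × 16.9/537.9 ≈ 10.4 m/s.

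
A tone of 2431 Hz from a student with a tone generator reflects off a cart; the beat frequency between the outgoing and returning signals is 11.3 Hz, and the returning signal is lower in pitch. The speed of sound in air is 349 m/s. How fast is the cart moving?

0.81 m/s

Double Doppler shift off a moving reflector: f₂ = f₀ · (v + u)/(v − u) (u > 0 toward emitter).
Returning signal is lower, so f₂ = f₀ − Δf = 2431 − 11.3 = 2419.7 Hz.
Rearranging, u = v · (f₂ − f₀)/(f₂ + f₀) = 349 × -11.3/4850.7 ≈ -0.81 m/s.
So the cart is moving at 0.81 m/s away from the emitter.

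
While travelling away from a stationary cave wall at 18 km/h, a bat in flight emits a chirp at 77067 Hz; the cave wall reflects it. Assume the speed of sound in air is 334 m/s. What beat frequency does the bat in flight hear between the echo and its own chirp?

2273 Hz

18 km/h = 5 m/s.
The cave wall receives the sound from a moving source: f₁ = f₀ · v/(v + v_e) = 77067 × 334/339 ≈ 75930 Hz.
On the return leg the bat in flight is a moving observer: f₂ = f₁ · (v − v_e)/v = 75930 × 329/334 ≈ 74794 Hz.
Beat against the emitted tone: |f₂ − f₀| = 2v_e·f₀/(v + v_e) = 2 × 5 × 77067/339 ≈ 2273 Hz.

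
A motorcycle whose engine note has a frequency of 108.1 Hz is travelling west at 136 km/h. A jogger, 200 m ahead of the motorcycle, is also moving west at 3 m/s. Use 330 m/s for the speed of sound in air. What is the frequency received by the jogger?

136 km/h = 37.78 m/s.
The jogger is ahead, so the motorcycle is moving toward it while the jogger is moving away from the motorcycle.
General Doppler shift: f' = f · (v − v_o)/(v − v_s).
f' = 108.1 × (330 − 3)/(330 − 37.78) = 108.1 × 327/292.22 ≈ 121 Hz.

121 Hz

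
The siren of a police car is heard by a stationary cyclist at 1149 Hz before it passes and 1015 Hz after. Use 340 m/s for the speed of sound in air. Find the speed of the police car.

21.1 m/s

f₁/f₂ = (v + v_s)/(v − v_s), so v_s = v · (f₁ − f₂)/(f₁ + f₂).
v_s = 340 × (1149 − 1015)/(1149 + 1015) = 340 × 134/2164 ≈ 21.1 m/s.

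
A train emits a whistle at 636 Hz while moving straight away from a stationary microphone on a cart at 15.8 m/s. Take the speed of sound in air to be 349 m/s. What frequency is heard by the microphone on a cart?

Only the source moves, away from the listener, so f' = f · v/(v + v_s).
f' = 636 × 349/(349 + 15.8) = 636 × 349/364.8 ≈ 608 Hz.

608 Hz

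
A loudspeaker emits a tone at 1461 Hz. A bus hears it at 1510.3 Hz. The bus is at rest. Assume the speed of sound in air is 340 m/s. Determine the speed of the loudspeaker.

11.1 m/s

f' > f, so the loudspeaker is approaching.
f' = f · v/(v − v_s) ⇒ v_s = v · |1 − f/f'|.
v_s = 340 × |1 − 1461/1510.3| = 340 × 0.03264 ≈ 11.1 m/s.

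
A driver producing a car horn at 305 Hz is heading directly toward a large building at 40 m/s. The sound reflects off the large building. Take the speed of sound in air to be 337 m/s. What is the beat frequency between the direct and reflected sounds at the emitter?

The large building receives the sound from a moving source: f₁ = f₀ · v/(v − v_e) = 305 × 337/297 ≈ 346.1 Hz.
On the return leg the driver is a moving observer: f₂ = f₁ · (v + v_e)/v = 346.1 × 377/337 ≈ 387.2 Hz.
Beat against the emitted tone: |f₂ − f₀| = 2v_e·f₀/(v − v_e) = 2 × 40 × 305/297 ≈ 82 Hz.

82 Hz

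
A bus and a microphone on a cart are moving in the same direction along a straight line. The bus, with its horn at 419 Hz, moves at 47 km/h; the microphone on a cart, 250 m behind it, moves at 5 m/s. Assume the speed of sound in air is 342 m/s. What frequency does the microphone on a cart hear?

409 Hz

47 km/h = 13.06 m/s.
The microphone on a cart is behind, so the bus is moving away from it while the microphone on a cart is moving toward the bus.
With source receding and observer approaching, f' = f · (v + v_o)/(v + v_s).
f' = 419 × (342 + 5)/(342 + 13.06) = 419 × 347/355.06 ≈ 409 Hz.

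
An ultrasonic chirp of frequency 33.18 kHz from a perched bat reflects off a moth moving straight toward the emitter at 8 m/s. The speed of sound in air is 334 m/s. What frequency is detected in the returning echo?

The moth first receives the wave as a moving observer: f₁ = f₀ · (v + u)/v = 33.18 × (334 + 8)/334 ≈ 34.0 kHz.
The reflection then acts as a moving source: f₂ = f₁ · v/(v − u) ≈ 34.8 kHz.

34.8 kHz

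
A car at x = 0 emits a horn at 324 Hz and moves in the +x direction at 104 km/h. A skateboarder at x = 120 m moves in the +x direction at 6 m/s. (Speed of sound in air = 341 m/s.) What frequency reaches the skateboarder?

348 Hz

104 km/h = 28.89 m/s.
The observer lies on the +x side, so the source is heading toward the observer and the observer is heading away from the source.
With source approaching and observer receding, f' = f · (v − v_o)/(v − v_s).
f' = 324 × (341 − 6)/(341 − 28.89) = 324 × 335/312.11 ≈ 348 Hz.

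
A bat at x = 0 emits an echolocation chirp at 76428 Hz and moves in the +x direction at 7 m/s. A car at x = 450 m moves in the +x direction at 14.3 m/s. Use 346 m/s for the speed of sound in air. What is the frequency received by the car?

74782 Hz

The observer lies on the +x side, so the source is heading toward the observer and the observer is heading away from the source.
Both move, so f' = f · (v − v_o)/(v − v_s).
f' = 76428 × (346 − 14.3)/(346 − 7) = 76428 × 331.7/339 ≈ 74782 Hz.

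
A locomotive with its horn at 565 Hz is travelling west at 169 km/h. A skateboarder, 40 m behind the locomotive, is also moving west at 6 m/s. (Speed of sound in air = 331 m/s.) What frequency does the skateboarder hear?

504 Hz

169 km/h = 46.94 m/s.
The skateboarder is behind, so the locomotive is moving away from it while the skateboarder is moving toward the locomotive.
With source receding and observer approaching, f' = f · (v + v_o)/(v + v_s).
f' = 565 × (331 + 6)/(331 + 46.94) = 565 × 337/377.94 ≈ 504 Hz.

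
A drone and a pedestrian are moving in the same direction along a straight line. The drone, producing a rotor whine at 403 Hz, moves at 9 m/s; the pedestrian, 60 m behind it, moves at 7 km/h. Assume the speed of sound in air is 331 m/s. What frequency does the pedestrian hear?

395 Hz

7 km/h = 1.944 m/s.
The pedestrian is behind, so the drone is moving away from it while the pedestrian is moving toward the drone.
Both move, so f' = f · (v + v_o)/(v + v_s).
f' = 403 × (331 + 1.944)/(331 + 9) = 403 × 332.94/340 ≈ 395 Hz.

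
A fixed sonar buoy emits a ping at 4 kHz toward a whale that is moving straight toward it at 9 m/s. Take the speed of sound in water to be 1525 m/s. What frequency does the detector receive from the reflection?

4.05 kHz

The whale first receives the wave as a moving observer: f₁ = f₀ · (v + u)/v = 4 × (1525 + 9)/1525 ≈ 4.02 kHz.
On reflection it acts as a source moving toward the stationary detector: f₂ = f₁ · v/(v − u) = 4.02 × 1525/1516 ≈ 4.05 kHz.
Equivalently f₂ = f₀ · (v + u)/(v − u).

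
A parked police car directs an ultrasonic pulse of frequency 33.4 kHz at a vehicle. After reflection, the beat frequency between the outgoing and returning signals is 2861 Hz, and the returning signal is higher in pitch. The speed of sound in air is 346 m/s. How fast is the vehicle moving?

Double Doppler shift off a moving reflector: f₂ = f₀ · (v + u)/(v − u) (u > 0 toward emitter).
Returning signal is higher, so f₂ = f₀ + Δf = 33400 + 2861 = 36261 Hz.
Rearranging, u = v · (f₂ − f₀)/(f₂ + f₀) = 346 × 2861/69661 ≈ 14.2 m/s.
So the vehicle is moving at 14.2 m/s toward the emitter.

14.2 m/s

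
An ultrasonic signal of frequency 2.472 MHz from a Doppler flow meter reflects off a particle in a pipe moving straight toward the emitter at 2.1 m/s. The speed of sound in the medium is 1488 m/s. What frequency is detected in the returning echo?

2.479 MHz

The particle in a pipe first receives the wave as a moving observer: f₁ = f₀ · (v + u)/v = 2.472 × (1488 + 2.1)/1488 ≈ 2.475 MHz.
The reflection then acts as a moving source: f₂ = f₁ · v/(v − u) ≈ 2.479 MHz.
Equivalently f₂ = f₀ · (v + u)/(v − u).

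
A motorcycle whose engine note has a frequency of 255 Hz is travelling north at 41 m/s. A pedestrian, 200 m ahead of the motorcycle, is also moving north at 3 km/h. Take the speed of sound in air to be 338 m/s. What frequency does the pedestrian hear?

289 Hz

3 km/h = 0.8333 m/s.
The pedestrian is ahead, so the motorcycle is moving toward it while the pedestrian is moving away from the motorcycle.
General Doppler shift: f' = f · (v − v_o)/(v − v_s).
f' = 255 × (338 − 0.8333)/(338 − 41) = 255 × 337.17/297 ≈ 289 Hz.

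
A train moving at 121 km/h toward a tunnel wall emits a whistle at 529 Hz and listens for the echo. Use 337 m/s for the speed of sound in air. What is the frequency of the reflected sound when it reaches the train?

121 km/h = 33.61 m/s.
The tunnel wall receives the sound from a moving source: f₁ = f₀ · v/(v − v_e) = 529 × 337/303.39 ≈ 588 Hz.
On the return leg the train is a moving observer: f₂ = f₁ · (v + v_e)/v = 588 × 370.61/337 ≈ 646 Hz.

646 Hz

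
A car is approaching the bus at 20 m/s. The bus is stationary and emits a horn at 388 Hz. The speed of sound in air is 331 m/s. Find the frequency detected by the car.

411 Hz

Moving observer, stationary source: f' = f · (v + v_o)/v.
f' = 388 × (331 + 20)/331 = 388 × 351/331 ≈ 411 Hz.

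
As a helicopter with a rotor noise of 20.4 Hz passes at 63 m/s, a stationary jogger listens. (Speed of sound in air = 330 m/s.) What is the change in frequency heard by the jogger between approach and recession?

Approaching: f₁ = f · v/(v − v_s) = 20.4 × 330/267 ≈ 25.21 Hz.
Receding: f₂ = f · v/(v + v_s) = 20.4 × 330/393 ≈ 17.13 Hz.
Drop: f₁ − f₂ = 2f·v·v_s/(v² − v_s²) = 2 × 20.4 × 330 × 63/(330² − 63²) ≈ 8.08 Hz.

8.08 Hz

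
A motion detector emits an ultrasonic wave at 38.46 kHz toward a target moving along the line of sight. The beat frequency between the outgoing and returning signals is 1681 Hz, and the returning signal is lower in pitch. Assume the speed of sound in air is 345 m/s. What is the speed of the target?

7.7 m/s

Double Doppler shift off a moving reflector: f₂ = f₀ · (v + u)/(v − u) (u > 0 toward emitter).
Returning signal is lower, so f₂ = f₀ − Δf = 38460 − 1681 = 36779 Hz.
Rearranging, u = v · (f₂ − f₀)/(f₂ + f₀) = 345 × -1681/75239 ≈ -7.7 m/s.
So the target is moving at 7.7 m/s away from the emitter.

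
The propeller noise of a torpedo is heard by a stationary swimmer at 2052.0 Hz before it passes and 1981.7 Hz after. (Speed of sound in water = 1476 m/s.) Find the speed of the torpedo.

26 m/s

f₁/f₂ = (v + v_s)/(v − v_s), so v_s = v · (f₁ − f₂)/(f₁ + f₂).
v_s = 1476 × (2052.0 − 1981.7)/(2052.0 + 1981.7) = 1476 × 70.3/4033.7 ≈ 26 m/s.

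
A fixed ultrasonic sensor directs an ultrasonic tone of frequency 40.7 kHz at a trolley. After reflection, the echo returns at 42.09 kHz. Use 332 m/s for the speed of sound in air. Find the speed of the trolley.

5.6 m/s

Double Doppler shift off a moving reflector: f₂ = f₀ · (v + u)/(v − u) (u > 0 toward emitter).
Rearranging, u = v · (f₂ − f₀)/(f₂ + f₀) = 332 × 1.39/82.79 ≈ 5.6 m/s.
So the trolley is moving at 5.6 m/s toward the emitter.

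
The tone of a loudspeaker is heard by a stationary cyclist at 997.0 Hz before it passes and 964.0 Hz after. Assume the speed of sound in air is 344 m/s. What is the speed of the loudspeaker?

f₁/f₂ = (v + v_s)/(v − v_s), so v_s = v · (f₁ − f₂)/(f₁ + f₂).
v_s = 344 × (997.0 − 964.0)/(997.0 + 964.0) = 344 × 33.0/1961.0 ≈ 5.8 m/s.

5.8 m/s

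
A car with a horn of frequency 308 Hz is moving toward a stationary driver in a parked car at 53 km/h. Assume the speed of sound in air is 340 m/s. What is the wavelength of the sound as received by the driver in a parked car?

1.06 m

53 km/h = 14.72 m/s.
With the source moving toward a stationary observer, f' = f · v/(v − v_s).
f' = 308 × 340/(340 − 14.72) ≈ 322 Hz.
λ' = v/f' = 340/321.94 ≈ 1.06 m.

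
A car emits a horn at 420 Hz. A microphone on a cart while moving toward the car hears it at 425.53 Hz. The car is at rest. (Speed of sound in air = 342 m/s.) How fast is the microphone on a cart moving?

4.5 m/s

f' = f · (v + v_o)/v ⇒ v_o = v · |f'/f − 1|.
v_o = 342 × |425.53/420 − 1| = 342 × 0.01317 ≈ 4.5 m/s.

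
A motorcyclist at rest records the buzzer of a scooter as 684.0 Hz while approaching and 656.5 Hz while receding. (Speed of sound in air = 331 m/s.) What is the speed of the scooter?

f₁/f₂ = (v + v_s)/(v − v_s), so v_s = v · (f₁ − f₂)/(f₁ + f₂).
v_s = 331 × (684.0 − 656.5)/(684.0 + 656.5) = 331 × 27.5/1340.5 ≈ 6.8 m/s.

6.8 m/s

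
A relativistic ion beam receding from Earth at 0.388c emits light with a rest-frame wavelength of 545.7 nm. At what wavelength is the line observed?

Relativistic Doppler for wavelength: λ' = λ₀ · √((1 + β)/(1 − β)).
λ' = 545.7 × √(1.3880/0.6120) = 545.7 × 1.50598 ≈ 821.8 nm.

821.8 nm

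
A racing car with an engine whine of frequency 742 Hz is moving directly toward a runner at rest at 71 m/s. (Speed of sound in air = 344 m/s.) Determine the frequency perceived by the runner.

Only the source moves, toward the listener, so f' = f · v/(v − v_s).
f' = 742 × 344/(344 − 71) = 742 × 344/273 ≈ 935 Hz.

935 Hz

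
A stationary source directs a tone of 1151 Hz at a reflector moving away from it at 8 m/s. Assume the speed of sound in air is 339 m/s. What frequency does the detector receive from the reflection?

1098 Hz

At the reflector (a moving observer), f₁ = f₀ · (v − u)/v = 1151 × 331/339 ≈ 1124 Hz.
On reflection it acts as a source moving away from the stationary detector: f₂ = f₁ · v/(v + u) = 1124 × 339/347 ≈ 1098 Hz.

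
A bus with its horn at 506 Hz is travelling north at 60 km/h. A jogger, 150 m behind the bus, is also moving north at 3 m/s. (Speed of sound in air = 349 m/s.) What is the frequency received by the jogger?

487 Hz

60 km/h = 16.67 m/s.
The jogger is behind, so the bus is moving away from it while the jogger is moving toward the bus.
Both move, so f' = f · (v + v_o)/(v + v_s).
f' = 506 × (349 + 3)/(349 + 16.67) = 506 × 352/365.67 ≈ 487 Hz.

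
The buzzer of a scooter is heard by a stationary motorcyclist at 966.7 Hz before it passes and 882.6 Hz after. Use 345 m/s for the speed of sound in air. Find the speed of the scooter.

f₁/f₂ = (v + v_s)/(v − v_s), so v_s = v · (f₁ − f₂)/(f₁ + f₂).
v_s = 345 × (966.7 − 882.6)/(966.7 + 882.6) = 345 × 84.1/1849.3 ≈ 15.7 m/s.

15.7 m/s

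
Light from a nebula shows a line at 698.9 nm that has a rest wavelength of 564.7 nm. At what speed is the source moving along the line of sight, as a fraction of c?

λ'/λ₀ = 1.2376 > 1 (redshift), so the source is receding.
λ'/λ₀ = √((1 + β)/(1 − β)) for a receding source ⇒ β = (r² − 1)/(r² + 1) with r = λ'/λ₀.
β = (1.5318 − 1)/(1.5318 + 1) ≈ 0.210.

0.210c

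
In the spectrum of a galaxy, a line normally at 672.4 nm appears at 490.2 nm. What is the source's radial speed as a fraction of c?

0.306c

λ'/λ₀ = 0.7290 < 1 (blueshift), so the source is approaching.
λ'/λ₀ = √((1 − β)/(1 + β)) for an approaching source ⇒ β = (1 − r²)/(1 + r²) with r = λ'/λ₀.
β = (1 − 0.5315)/(1 + 0.5315) ≈ 0.306.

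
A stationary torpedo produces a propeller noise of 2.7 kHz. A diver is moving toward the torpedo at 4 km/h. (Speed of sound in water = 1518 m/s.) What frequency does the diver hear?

2.70 kHz

4 km/h = 1.111 m/s.
Moving observer, stationary source: f' = f · (v + v_o)/v.
f' = 2.7 × (1518 + 1.111)/1518 = 2.7 × 1519.1/1518 ≈ 2.70 kHz.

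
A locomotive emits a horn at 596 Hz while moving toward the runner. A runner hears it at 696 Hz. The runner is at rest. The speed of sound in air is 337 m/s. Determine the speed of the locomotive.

f' = f · v/(v − v_s) ⇒ v_s = v · |1 − f/f'|.
v_s = 337 × |1 − 596/696| = 337 × 0.1437 ≈ 48 m/s.

48 m/s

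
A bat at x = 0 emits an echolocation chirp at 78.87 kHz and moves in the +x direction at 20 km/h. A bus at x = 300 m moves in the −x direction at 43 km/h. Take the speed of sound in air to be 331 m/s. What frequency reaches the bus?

83.1 kHz

20 km/h = 5.556 m/s; 43 km/h = 11.94 m/s.
The observer lies on the +x side, so the source is heading toward the observer and the observer is heading toward the source.
Both move, so f' = f · (v + v_o)/(v − v_s).
f' = 78.87 × (331 + 11.94)/(331 − 5.556) = 78.87 × 342.94/325.44 ≈ 83.1 kHz.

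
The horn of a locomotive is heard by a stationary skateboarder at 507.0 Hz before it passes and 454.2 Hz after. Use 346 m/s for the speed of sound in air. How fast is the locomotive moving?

f₁/f₂ = (v + v_s)/(v − v_s), so v_s = v · (f₁ − f₂)/(f₁ + f₂).
v_s = 346 × (507.0 − 454.2)/(507.0 + 454.2) = 346 × 52.8/961.2 ≈ 19.0 m/s.

19.0 m/s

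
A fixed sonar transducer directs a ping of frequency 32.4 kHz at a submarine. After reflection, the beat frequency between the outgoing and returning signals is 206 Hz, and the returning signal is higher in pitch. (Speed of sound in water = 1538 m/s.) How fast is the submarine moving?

4.9 m/s

Double Doppler shift off a moving reflector: f₂ = f₀ · (v + u)/(v − u) (u > 0 toward emitter).
Returning signal is higher, so f₂ = f₀ + Δf = 32400 + 206 = 32606 Hz.
Rearranging, u = v · (f₂ − f₀)/(f₂ + f₀) = 1538 × 206/65006 ≈ 4.9 m/s.
So the submarine is moving at 4.9 m/s toward the emitter.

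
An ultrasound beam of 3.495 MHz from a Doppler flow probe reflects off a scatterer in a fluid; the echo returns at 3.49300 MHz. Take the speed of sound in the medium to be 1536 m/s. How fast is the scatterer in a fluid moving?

0.44 m/s

Double Doppler shift off a moving reflector: f₂ = f₀ · (v + u)/(v − u) (u > 0 toward emitter).
Rearranging, u = v · (f₂ − f₀)/(f₂ + f₀) = 1536 × -0.00200/6.98800 ≈ -0.44 m/s.
So the scatterer in a fluid is moving at 0.44 m/s away from the emitter.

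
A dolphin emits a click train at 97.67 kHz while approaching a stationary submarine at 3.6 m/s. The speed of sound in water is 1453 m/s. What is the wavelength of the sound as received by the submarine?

1.5 cm

Only the source moves, toward the listener, so f' = f · v/(v − v_s).
f' = 97.67 × 1453/(1453 − 3.6) ≈ 97.9 kHz.
λ' = v/f' = 1453/97912.6 ≈ 1.5 cm.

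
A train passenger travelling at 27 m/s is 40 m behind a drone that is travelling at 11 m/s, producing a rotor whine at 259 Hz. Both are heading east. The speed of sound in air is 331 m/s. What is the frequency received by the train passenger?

271 Hz

The train passenger is behind, so the drone is moving away from it while the train passenger is moving toward the drone.
With source receding and observer approaching, f' = f · (v + v_o)/(v + v_s).
f' = 259 × (331 + 27)/(331 + 11) = 259 × 358/342 ≈ 271 Hz.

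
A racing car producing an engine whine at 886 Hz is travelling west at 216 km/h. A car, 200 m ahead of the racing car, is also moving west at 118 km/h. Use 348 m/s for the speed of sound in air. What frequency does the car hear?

216 km/h = 60 m/s; 118 km/h = 32.78 m/s.
The car is ahead, so the racing car is moving toward it while the car is moving away from the racing car.
With source approaching and observer receding, f' = f · (v − v_o)/(v − v_s).
f' = 886 × (348 − 32.78)/(348 − 60) = 886 × 315.22/288 ≈ 970 Hz.

970 Hz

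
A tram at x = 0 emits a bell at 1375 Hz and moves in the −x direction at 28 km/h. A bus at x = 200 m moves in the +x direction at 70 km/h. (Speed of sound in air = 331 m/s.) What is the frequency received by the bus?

28 km/h = 7.778 m/s; 70 km/h = 19.44 m/s.
The observer lies on the +x side, so the source is heading away from the observer and the observer is heading away from the source.
With source receding and observer receding, f' = f · (v − v_o)/(v + v_s).
f' = 1375 × (331 − 19.44)/(331 + 7.778) = 1375 × 311.56/338.78 ≈ 1265 Hz.

1265 Hz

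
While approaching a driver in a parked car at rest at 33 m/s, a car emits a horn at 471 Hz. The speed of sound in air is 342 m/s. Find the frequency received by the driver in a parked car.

521 Hz

Only the source moves, toward the listener, so f' = f · v/(v − v_s).
f' = 471 × 342/(342 − 33) = 471 × 342/309 ≈ 521 Hz.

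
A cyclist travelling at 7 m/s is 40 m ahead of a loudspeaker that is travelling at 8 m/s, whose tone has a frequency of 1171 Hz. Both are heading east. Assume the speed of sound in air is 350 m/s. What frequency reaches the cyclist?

1174 Hz

The cyclist is ahead, so the loudspeaker is moving toward it while the cyclist is moving away from the loudspeaker.
General Doppler shift: f' = f · (v − v_o)/(v − v_s).
f' = 1171 × (350 − 7)/(350 − 8) = 1171 × 343/342 ≈ 1174 Hz.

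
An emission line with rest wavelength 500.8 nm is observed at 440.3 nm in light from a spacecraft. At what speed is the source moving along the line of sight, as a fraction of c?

0.128

λ'/λ₀ = 0.8792 < 1 (blueshift), so the source is approaching.
λ'/λ₀ = √((1 − β)/(1 + β)) for an approaching source ⇒ β = (1 − r²)/(1 + r²) with r = λ'/λ₀.
β = (1 − 0.7730)/(1 + 0.7730) ≈ 0.128.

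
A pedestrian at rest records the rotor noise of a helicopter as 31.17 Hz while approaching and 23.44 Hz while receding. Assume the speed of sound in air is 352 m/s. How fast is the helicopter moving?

50 m/s

f₁/f₂ = (v + v_s)/(v − v_s), so v_s = v · (f₁ − f₂)/(f₁ + f₂).
v_s = 352 × (31.17 − 23.44)/(31.17 + 23.44) = 352 × 7.73/54.61 ≈ 50 m/s.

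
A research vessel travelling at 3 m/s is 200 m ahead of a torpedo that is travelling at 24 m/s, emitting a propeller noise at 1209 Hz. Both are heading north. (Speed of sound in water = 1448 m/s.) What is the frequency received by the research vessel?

1227 Hz

The research vessel is ahead, so the torpedo is moving toward it while the research vessel is moving away from the torpedo.
With source approaching and observer receding, f' = f · (v − v_o)/(v − v_s).
f' = 1209 × (1448 − 3)/(1448 − 24) = 1209 × 1445/1424 ≈ 1227 Hz.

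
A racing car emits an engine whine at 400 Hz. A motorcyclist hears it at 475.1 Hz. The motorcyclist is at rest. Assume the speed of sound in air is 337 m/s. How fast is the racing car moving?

53 m/s

f' > f, so the racing car is approaching.
f' = f · v/(v − v_s) ⇒ v_s = v · |1 − f/f'|.
v_s = 337 × |1 − 400/475.1| = 337 × 0.1581 ≈ 53 m/s.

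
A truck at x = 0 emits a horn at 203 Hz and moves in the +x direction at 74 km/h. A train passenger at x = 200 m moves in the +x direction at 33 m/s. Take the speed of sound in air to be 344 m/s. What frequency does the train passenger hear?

74 km/h = 20.56 m/s.
The observer lies on the +x side, so the source is heading toward the observer and the observer is heading away from the source.
Both move, so f' = f · (v − v_o)/(v − v_s).
f' = 203 × (344 − 33)/(344 − 20.56) = 203 × 311/323.44 ≈ 195 Hz.

195 Hz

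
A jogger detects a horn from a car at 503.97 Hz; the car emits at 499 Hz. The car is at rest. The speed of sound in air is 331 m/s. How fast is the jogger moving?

f' > f, so the jogger is approaching.
f' = f · (v + v_o)/v ⇒ v_o = v · |f'/f − 1|.
v_o = 331 × |503.97/499 − 1| = 331 × 0.00996 ≈ 3.3 m/s.

3.3 m/s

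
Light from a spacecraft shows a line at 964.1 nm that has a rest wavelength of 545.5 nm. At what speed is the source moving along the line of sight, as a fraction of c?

λ'/λ₀ = 1.7674 > 1 (redshift), so the source is receding.
λ'/λ₀ = √((1 + β)/(1 − β)) for a receding source ⇒ β = (r² − 1)/(r² + 1) with r = λ'/λ₀.
β = (3.1236 − 1)/(3.1236 + 1) ≈ 0.515.

0.515c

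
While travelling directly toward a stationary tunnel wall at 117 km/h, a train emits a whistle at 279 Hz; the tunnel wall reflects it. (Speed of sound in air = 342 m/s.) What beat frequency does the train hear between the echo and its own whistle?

58.6 Hz

117 km/h = 32.5 m/s.
The tunnel wall receives the sound from a moving source: f₁ = f₀ · v/(v − v_e) = 279 × 342/309.5 ≈ 308.3 Hz.
On the return leg the train is a moving observer: f₂ = f₁ · (v + v_e)/v = 308.3 × 374.5/342 ≈ 337.6 Hz.
Equivalently f₂ = f₀ · (v + v_e)/(v − v_e).
Beat against the emitted tone: |f₂ − f₀| = 2v_e·f₀/(v − v_e) = 2 × 32.5 × 279/309.5 ≈ 58.6 Hz.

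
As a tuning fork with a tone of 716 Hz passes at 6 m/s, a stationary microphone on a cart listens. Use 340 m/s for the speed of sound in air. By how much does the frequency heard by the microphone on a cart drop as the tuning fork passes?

25.3 Hz

Approaching: f₁ = f · v/(v − v_s) = 716 × 340/334 ≈ 728.9 Hz.
Receding: f₂ = f · v/(v + v_s) = 716 × 340/346 ≈ 703.6 Hz.
Drop: f₁ − f₂ = 2f·v·v_s/(v² − v_s²) = 2 × 716 × 340 × 6/(340² − 6²) ≈ 25.3 Hz.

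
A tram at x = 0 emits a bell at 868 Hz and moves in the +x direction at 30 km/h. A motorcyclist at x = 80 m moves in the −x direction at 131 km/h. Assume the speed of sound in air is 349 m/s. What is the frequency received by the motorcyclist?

982 Hz

30 km/h = 8.333 m/s; 131 km/h = 36.39 m/s.
The observer lies on the +x side, so the source is heading toward the observer and the observer is heading toward the source.
Both move, so f' = f · (v + v_o)/(v − v_s).
f' = 868 × (349 + 36.39)/(349 − 8.333) = 868 × 385.39/340.67 ≈ 982 Hz.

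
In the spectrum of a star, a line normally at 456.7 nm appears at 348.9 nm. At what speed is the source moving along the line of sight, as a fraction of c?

λ'/λ₀ = 0.7640 < 1 (blueshift), so the source is approaching.
λ'/λ₀ = √((1 − β)/(1 + β)) for an approaching source ⇒ β = (1 − r²)/(1 + r²) with r = λ'/λ₀.
β = (1 − 0.5836)/(1 + 0.5836) ≈ 0.263.

0.263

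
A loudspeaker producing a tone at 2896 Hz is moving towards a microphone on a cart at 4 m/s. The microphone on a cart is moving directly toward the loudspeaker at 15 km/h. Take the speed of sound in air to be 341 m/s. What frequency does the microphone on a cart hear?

2966 Hz

15 km/h = 4.167 m/s.
Both move, so f' = f · (v + v_o)/(v − v_s).
f' = 2896 × (341 + 4.167)/(341 − 4) = 2896 × 345.17/337 ≈ 2966 Hz.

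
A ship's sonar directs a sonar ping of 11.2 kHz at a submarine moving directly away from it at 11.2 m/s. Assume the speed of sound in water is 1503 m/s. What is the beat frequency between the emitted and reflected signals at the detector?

166 Hz

The submarine first receives the wave as a moving observer: f₁ = f₀ · (v − u)/v = 11.2 × (1503 − 11.2)/1503 ≈ 11.1165 kHz.
The reflection then acts as a moving source: f₂ = f₁ · v/(v + u) ≈ 11.0343 kHz.
Equivalently f₂ = f₀ · (v − u)/(v + u).
Beat frequency (with f₀ = 11200 Hz): |f₂ − f₀| = 2u·f₀/(v + u) = 2 × 11.2 × 11200/1514.2 ≈ 166 Hz.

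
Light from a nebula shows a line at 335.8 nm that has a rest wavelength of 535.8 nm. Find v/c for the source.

λ'/λ₀ = 0.6267 < 1 (blueshift), so the source is approaching.
λ'/λ₀ = √((1 − β)/(1 + β)) for an approaching source ⇒ β = (1 − r²)/(1 + r²) with r = λ'/λ₀.
β = (1 − 0.3928)/(1 + 0.3928) ≈ 0.436.

0.436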